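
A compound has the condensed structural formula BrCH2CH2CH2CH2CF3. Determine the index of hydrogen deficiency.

0

Element totals:
  C: 5
  H: 8
  Br: 1
  F: 3
Molecular formula: C5H8BrF3.
DoU = (2C + 2 + N − H − X) / 2 = (2·5 + 2 + 0 − 8 − 4) / 2 = 0.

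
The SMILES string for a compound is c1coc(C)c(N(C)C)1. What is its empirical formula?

Atom tally by fragment:
  furan ring core → C:4 H:4 O:1
  (− 2 ring H displaced by substituents)
  + CH3 → C:1 H:3
  + N(CH3)2 → N:1 C:2 H:6
Element totals:
  C: 7
  H: 11
  N: 1
  O: 1
Molecular formula: C7H11NO.
gcd of subscripts (7, 11, 1, 1) = 1, so the empirical formula equals the molecular formula.

C7H11NO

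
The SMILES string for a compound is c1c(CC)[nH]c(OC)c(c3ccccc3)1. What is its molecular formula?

C13H15NO

Atom tally by fragment:
  pyrrole ring core → C:4 H:5 N:1
  (− 3 ring H displaced by substituents)
  + C2H5 → C:2 H:5
  + OCH3 → C:1 H:3 O:1
  + C6H5 → C:6 H:5
Element totals:
  C: 13
  H: 15
  N: 1
  O: 1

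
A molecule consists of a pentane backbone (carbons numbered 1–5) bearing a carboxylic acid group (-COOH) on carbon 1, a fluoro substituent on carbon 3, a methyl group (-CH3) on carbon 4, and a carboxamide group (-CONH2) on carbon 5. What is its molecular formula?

C8H14FNO3

Atom tally by fragment:
  HOOCCH2 → C:2 H:3 O:2
  CH2 → C:1 H:2
  CH(F) → C:1 H:1 F:1
  CH(CH3) → C:2 H:4
  CH2CONH2 → C:2 H:4 O:1 N:1
Element totals:
  C: 8
  H: 14
  F: 1
  N: 1
  O: 3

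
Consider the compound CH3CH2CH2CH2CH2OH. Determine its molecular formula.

Atom tally by fragment:
  CH3 → C:1 H:3
  CH2 → C:1 H:2
  CH2 → C:1 H:2
  CH2 → C:1 H:2
  CH2OH → C:1 H:3 O:1
Element totals:
  C: 5
  H: 12
  O: 1

C5H12O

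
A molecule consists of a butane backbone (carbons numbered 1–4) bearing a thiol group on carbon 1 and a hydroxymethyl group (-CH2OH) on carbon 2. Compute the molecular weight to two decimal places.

Atom tally by fragment:
  HSCH2 → C:1 H:3 S:1
  CH(CH2OH) → C:2 H:4 O:1
  CH2 → C:1 H:2
  CH3 → C:1 H:3
Element totals:
  C: 5
  H: 12
  O: 1
  S: 1
Molecular formula: C5H12OS.
  M = 5(12.011) + 12(1.008) + 15.999 + 32.06
    = 60.055 + 12.096 + 15.999 + 32.060 = 120.210

120.21 g/mol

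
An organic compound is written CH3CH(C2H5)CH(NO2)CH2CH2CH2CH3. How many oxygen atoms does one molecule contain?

2

Atom tally by fragment:
  CH3 → C:1 H:3
  CH(C2H5) → C:3 H:6
  CH(NO2) → C:1 H:1 N:1 O:2
  CH2 → C:1 H:2
  CH2 → C:1 H:2
  CH2 → C:1 H:2
  CH3 → C:1 H:3
Element totals:
  C: 9
  H: 19
  N: 1
  O: 2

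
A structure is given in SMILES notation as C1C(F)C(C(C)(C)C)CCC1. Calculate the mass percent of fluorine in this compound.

12.00%

Atom tally by fragment:
  cyclohexane ring core → C:6 H:12
  (− 2 ring H displaced by substituents)
  + F → F:1
  + C(CH3)3 → C:4 H:9
Element totals:
  C: 10
  H: 19
  F: 1
Molecular formula: C10H19F.
Molar mass = 158.260 g/mol.
Mass from F: 1 × 18.998 = 18.998 g/mol.
%F = 18.998 / 158.260 × 100 = 12.00%.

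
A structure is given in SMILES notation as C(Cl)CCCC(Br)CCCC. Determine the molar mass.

Atom tally by fragment:
  ClCH2 → C:1 H:2 Cl:1
  CH2 → C:1 H:2
  CH2 → C:1 H:2
  CH2 → C:1 H:2
  CH(Br) → C:1 H:1 Br:1
  CH2 → C:1 H:2
  CH2 → C:1 H:2
  CH2 → C:1 H:2
  CH3 → C:1 H:3
Element totals:
  C: 9
  H: 18
  Br: 1
  Cl: 1
Molecular formula: C9H18BrCl.
  M = 9(12.011) + 18(1.008) + 79.904 + 35.45
    = 108.099 + 18.144 + 79.904 + 35.450 = 241.597

241.60 g/mol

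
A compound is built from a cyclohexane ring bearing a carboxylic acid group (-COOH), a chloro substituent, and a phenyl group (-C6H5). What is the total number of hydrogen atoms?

Atom tally by fragment:
  cyclohexane ring core → C:6 H:12
  (− 3 ring H displaced by substituents)
  + COOH → C:1 H:1 O:2
  + Cl → Cl:1
  + C6H5 → C:6 H:5
Element totals:
  C: 13
  H: 15
  Cl: 1
  O: 2

15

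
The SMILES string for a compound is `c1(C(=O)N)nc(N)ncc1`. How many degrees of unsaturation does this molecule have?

5

Atom tally by fragment:
  pyrimidine ring core → C:4 H:4 N:2
  (− 2 ring H displaced by substituents)
  + CONH2 → C:1 H:2 O:1 N:1
  + NH2 → N:1 H:2
Element totals:
  C: 5
  H: 6
  N: 4
  O: 1
Molecular formula: C5H6N4O.
DoU = (2C + 2 + N − H − X) / 2 = (2·5 + 2 + 4 − 6 − 0) / 2 = 5.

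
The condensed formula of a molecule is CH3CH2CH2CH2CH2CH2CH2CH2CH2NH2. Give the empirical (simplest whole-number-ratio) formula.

Atom tally by fragment:
  CH3 → C:1 H:3
  CH2 → C:1 H:2
  CH2 → C:1 H:2
  CH2 → C:1 H:2
  CH2 → C:1 H:2
  CH2 → C:1 H:2
  CH2 → C:1 H:2
  CH2 → C:1 H:2
  CH2NH2 → C:1 H:4 N:1
Element totals:
  C: 9
  H: 21
  N: 1
Molecular formula: C9H21N.
gcd of subscripts (9, 21, 1) = 1, so the empirical formula equals the molecular formula.

C9H21N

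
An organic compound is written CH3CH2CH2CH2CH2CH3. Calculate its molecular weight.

86.18 g/mol

Atom tally by fragment:
  CH3 → C:1 H:3
  CH2 → C:1 H:2
  CH2 → C:1 H:2
  CH2 → C:1 H:2
  CH2 → C:1 H:2
  CH3 → C:1 H:3
Element totals:
  C: 6
  H: 14
Molecular formula: C6H14.
  M = 6(12.011) + 14(1.008)
    = 72.066 + 14.112 = 86.178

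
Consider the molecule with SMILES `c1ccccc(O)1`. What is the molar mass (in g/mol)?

Atom tally by fragment:
  benzene ring core → C:6 H:6
  (− 1 ring H displaced by substituents)
  + OH → O:1 H:1
Element totals:
  C: 6
  H: 6
  O: 1
Molecular formula: C6H6O.
  M = 6(12.011) + 6(1.008) + 15.999
    = 72.066 + 6.048 + 15.999 = 94.113

94.11 g/mol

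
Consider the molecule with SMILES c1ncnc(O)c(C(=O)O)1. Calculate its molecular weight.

Atom tally by fragment:
  pyrimidine ring core → C:4 H:4 N:2
  (− 2 ring H displaced by substituents)
  + OH → O:1 H:1
  + COOH → C:1 H:1 O:2
Element totals:
  C: 5
  H: 4
  N: 2
  O: 3
Molecular formula: C5H4N2O3.
  M = 5(12.011) + 4(1.008) + 2(14.007) + 3(15.999)
    = 60.055 + 4.032 + 28.014 + 47.997 = 140.098

140.10 g/mol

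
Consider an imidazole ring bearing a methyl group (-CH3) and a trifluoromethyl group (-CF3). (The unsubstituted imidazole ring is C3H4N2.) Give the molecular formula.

C5H5F3N2

Atom tally by fragment:
  imidazole ring core → C:3 H:4 N:2
  (− 2 ring H displaced by substituents)
  + CH3 → C:1 H:3
  + CF3 → C:1 F:3
Element totals:
  C: 5
  H: 5
  F: 3
  N: 2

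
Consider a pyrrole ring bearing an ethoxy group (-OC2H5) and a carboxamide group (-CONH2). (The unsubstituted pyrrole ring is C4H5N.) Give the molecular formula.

C7H10N2O2

Atom tally by fragment:
  pyrrole ring core → C:4 H:5 N:1
  (− 2 ring H displaced by substituents)
  + OC2H5 → C:2 H:5 O:1
  + CONH2 → C:1 H:2 O:1 N:1
Element totals:
  C: 7
  H: 10
  N: 2
  O: 2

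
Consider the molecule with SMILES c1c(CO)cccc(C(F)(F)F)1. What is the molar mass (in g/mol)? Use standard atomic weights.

176.14 g/mol

Atom tally by fragment:
  benzene ring core → C:6 H:6
  (− 2 ring H displaced by substituents)
  + CH2OH → C:1 H:3 O:1
  + CF3 → C:1 F:3
Element totals:
  C: 8
  H: 7
  F: 3
  O: 1
Molecular formula: C8H7F3O.
  M = 8(12.011) + 7(1.008) + 3(18.998) + 15.999
    = 96.088 + 7.056 + 56.994 + 15.999 = 176.137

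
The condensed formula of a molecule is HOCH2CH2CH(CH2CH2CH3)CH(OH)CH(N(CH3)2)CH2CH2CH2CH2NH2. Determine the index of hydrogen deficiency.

0

Element totals:
  C: 14
  H: 32
  N: 2
  O: 2
Molecular formula: C14H32N2O2.
DoU = (2C + 2 + N − H − X) / 2 = (2·14 + 2 + 2 − 32 − 0) / 2 = 0.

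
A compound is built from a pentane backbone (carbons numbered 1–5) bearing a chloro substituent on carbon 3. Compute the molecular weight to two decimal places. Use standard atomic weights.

106.59 g/mol

Atom tally by fragment:
  CH3 → C:1 H:3
  CH2 → C:1 H:2
  CH(Cl) → C:1 H:1 Cl:1
  CH2 → C:1 H:2
  CH3 → C:1 H:3
Element totals:
  C: 5
  H: 11
  Cl: 1
Molecular formula: C5H11Cl.
  M = 5(12.011) + 11(1.008) + 35.45
    = 60.055 + 11.088 + 35.450 = 106.593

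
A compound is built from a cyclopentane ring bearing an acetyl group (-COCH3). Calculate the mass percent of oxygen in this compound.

14.26%

Atom tally by fragment:
  cyclopentane ring core → C:5 H:10
  (− 1 ring H displaced by substituents)
  + COCH3 → C:2 H:3 O:1
Element totals:
  C: 7
  H: 12
  O: 1
Molecular formula: C7H12O.
Molar mass = 112.172 g/mol.
Mass from O: 1 × 15.999 = 15.999 g/mol.
%O = 15.999 / 112.172 × 100 = 14.26%.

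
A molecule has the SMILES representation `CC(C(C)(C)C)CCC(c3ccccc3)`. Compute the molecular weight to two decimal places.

204.36 g/mol

Atom tally by fragment:
  CH3 → C:1 H:3
  CH(C(CH3)3) → C:5 H:10
  CH2 → C:1 H:2
  CH2 → C:1 H:2
  CH2C6H5 → C:7 H:7
Element totals:
  C: 15
  H: 24
Molecular formula: C15H24.
  M = 15(12.011) + 24(1.008)
    = 180.165 + 24.192 = 204.357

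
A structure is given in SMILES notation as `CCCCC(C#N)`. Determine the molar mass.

97.16 g/mol

Atom tally by fragment:
  CH3 → C:1 H:3
  CH2 → C:1 H:2
  CH2 → C:1 H:2
  CH2 → C:1 H:2
  CH2CN → C:2 H:2 N:1
Element totals:
  C: 6
  H: 11
  N: 1
Molecular formula: C6H11N.
  M = 6(12.011) + 11(1.008) + 14.007
    = 72.066 + 11.088 + 14.007 = 97.161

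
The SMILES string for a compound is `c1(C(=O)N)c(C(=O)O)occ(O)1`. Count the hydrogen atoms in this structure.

Atom tally by fragment:
  furan ring core → C:4 H:4 O:1
  (− 3 ring H displaced by substituents)
  + CONH2 → C:1 H:2 O:1 N:1
  + COOH → C:1 H:1 O:2
  + OH → O:1 H:1
Element totals:
  C: 6
  H: 5
  N: 1
  O: 5

5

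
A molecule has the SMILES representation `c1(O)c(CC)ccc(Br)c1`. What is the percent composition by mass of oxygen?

7.96%

Atom tally by fragment:
  benzene ring core → C:6 H:6
  (− 3 ring H displaced by substituents)
  + OH → O:1 H:1
  + C2H5 → C:2 H:5
  + Br → Br:1
Element totals:
  C: 8
  H: 9
  Br: 1
  O: 1
Molecular formula: C8H9BrO.
Molar mass = 201.063 g/mol.
Mass from O: 1 × 15.999 = 15.999 g/mol.
%O = 15.999 / 201.063 × 100 = 7.96%.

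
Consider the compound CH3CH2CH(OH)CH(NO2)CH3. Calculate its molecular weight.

Atom tally by fragment:
  CH3 → C:1 H:3
  CH2 → C:1 H:2
  CH(OH) → C:1 H:2 O:1
  CH(NO2) → C:1 H:1 N:1 O:2
  CH3 → C:1 H:3
Element totals:
  C: 5
  H: 11
  N: 1
  O: 3
Molecular formula: C5H11NO3.
  M = 5(12.011) + 11(1.008) + 14.007 + 3(15.999)
    = 60.055 + 11.088 + 14.007 + 47.997 = 133.147

133.15 g/mol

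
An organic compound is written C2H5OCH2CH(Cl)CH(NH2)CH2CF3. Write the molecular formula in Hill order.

C7H13ClF3NO

Atom tally by fragment:
  C2H5OCH2 → C:3 H:7 O:1
  CH(Cl) → C:1 H:1 Cl:1
  CH(NH2) → C:1 H:3 N:1
  CH2CF3 → C:2 H:2 F:3
Element totals:
  C: 7
  H: 13
  Cl: 1
  F: 3
  N: 1
  O: 1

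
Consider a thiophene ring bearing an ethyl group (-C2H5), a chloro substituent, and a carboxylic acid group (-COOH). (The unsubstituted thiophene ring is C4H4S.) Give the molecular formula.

Atom tally by fragment:
  thiophene ring core → C:4 H:4 S:1
  (− 3 ring H displaced by substituents)
  + C2H5 → C:2 H:5
  + Cl → Cl:1
  + COOH → C:1 H:1 O:2
Element totals:
  C: 7
  H: 7
  Cl: 1
  O: 2
  S: 1

C7H7ClO2S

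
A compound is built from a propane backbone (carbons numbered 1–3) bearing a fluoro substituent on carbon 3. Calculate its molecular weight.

62.09 g/mol

Atom tally by fragment:
  CH3 → C:1 H:3
  CH2 → C:1 H:2
  CH2F → C:1 H:2 F:1
Element totals:
  C: 3
  H: 7
  F: 1
Molecular formula: C3H7F.
  M = 3(12.011) + 7(1.008) + 18.998
    = 36.033 + 7.056 + 18.998 = 62.087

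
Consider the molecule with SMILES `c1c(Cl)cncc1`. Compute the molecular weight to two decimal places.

Atom tally by fragment:
  pyridine ring core → C:5 H:5 N:1
  (− 1 ring H displaced by substituents)
  + Cl → Cl:1
Element totals:
  C: 5
  H: 4
  Cl: 1
  N: 1
Molecular formula: C5H4ClN.
  M = 5(12.011) + 4(1.008) + 35.45 + 14.007
    = 60.055 + 4.032 + 35.450 + 14.007 = 113.544

113.54 g/mol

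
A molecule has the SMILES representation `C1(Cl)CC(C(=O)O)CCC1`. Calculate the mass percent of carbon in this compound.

51.70%

Atom tally by fragment:
  cyclohexane ring core → C:6 H:12
  (− 2 ring H displaced by substituents)
  + Cl → Cl:1
  + COOH → C:1 H:1 O:2
Element totals:
  C: 7
  H: 11
  Cl: 1
  O: 2
Molecular formula: C7H11ClO2.
Molar mass = 162.613 g/mol.
Mass from C: 7 × 12.011 = 84.077 g/mol.
%C = 84.077 / 162.613 × 100 = 51.70%.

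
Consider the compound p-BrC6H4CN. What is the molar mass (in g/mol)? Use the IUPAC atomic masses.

Atom tally by fragment:
  benzene ring core → C:6 H:6
  (− 2 ring H displaced by substituents)
  + Br → Br:1
  + CN → C:1 N:1
Element totals:
  C: 7
  H: 4
  Br: 1
  N: 1
Molecular formula: C7H4BrN.
  M = 7(12.011) + 4(1.008) + 79.904 + 14.007
    = 84.077 + 4.032 + 79.904 + 14.007 = 182.020

182.02 g/mol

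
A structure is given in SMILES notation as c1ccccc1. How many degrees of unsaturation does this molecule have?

Atom tally by fragment:
  benzene ring core → C:6 H:6
Element totals:
  C: 6
  H: 6
Molecular formula: C6H6.
DoU = (2C + 2 + N − H − X) / 2 = (2·6 + 2 + 0 − 6 − 0) / 2 = 4.

4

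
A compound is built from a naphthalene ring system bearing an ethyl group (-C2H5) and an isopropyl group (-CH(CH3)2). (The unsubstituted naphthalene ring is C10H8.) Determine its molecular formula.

Atom tally by fragment:
  naphthalene ring system core → C:10 H:8
  (− 2 ring H displaced by substituents)
  + C2H5 → C:2 H:5
  + CH(CH3)2 → C:3 H:7
Element totals:
  C: 15
  H: 18

C15H18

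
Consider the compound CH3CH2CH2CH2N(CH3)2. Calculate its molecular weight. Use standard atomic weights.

101.19 g/mol

Element totals:
  C: 6
  H: 15
  N: 1
Molecular formula: C6H15N.
  M = 6(12.011) + 15(1.008) + 14.007
    = 72.066 + 15.120 + 14.007 = 101.193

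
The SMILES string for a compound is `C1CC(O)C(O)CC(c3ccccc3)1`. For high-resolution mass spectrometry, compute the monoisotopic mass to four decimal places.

192.1150

Atom tally by fragment:
  cyclohexane ring core → C:6 H:12
  (− 3 ring H displaced by substituents)
  + OH → O:1 H:1
  + OH → O:1 H:1
  + C6H5 → C:6 H:5
Element totals:
  C: 12
  H: 16
  O: 2
Molecular formula: C12H16O2.
  M = 12(12.0) + 16(1.007825) + 2(15.994915)
    = 144.000000 + 16.125200 + 31.989830 = 192.115030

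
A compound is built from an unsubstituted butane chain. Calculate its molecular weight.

58.12 g/mol

Atom tally by fragment:
  CH3 → C:1 H:3
  CH2 → C:1 H:2
  CH2 → C:1 H:2
  CH3 → C:1 H:3
Element totals:
  C: 4
  H: 10
Molecular formula: C4H10.
  M = 4(12.011) + 10(1.008)
    = 48.044 + 10.080 = 58.124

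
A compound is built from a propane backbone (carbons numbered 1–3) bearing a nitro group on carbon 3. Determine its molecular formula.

Atom tally by fragment:
  CH3 → C:1 H:3
  CH2 → C:1 H:2
  CH2NO2 → C:1 H:2 N:1 O:2
Element totals:
  C: 3
  H: 7
  N: 1
  O: 2

C3H7NO2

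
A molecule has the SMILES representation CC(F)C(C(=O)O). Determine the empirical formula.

Atom tally by fragment:
  CH3 → C:1 H:3
  CH(F) → C:1 H:1 F:1
  CH2COOH → C:2 H:3 O:2
Element totals:
  C: 4
  H: 7
  F: 1
  O: 2
Molecular formula: C4H7FO2.
gcd of subscripts (4, 1, 7, 2) = 1, so the empirical formula equals the molecular formula.

C4H7FO2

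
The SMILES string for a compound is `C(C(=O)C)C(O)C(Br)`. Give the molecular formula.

C5H9BrO2

Atom tally by fragment:
  CH3COCH2 → C:3 H:5 O:1
  CH(OH) → C:1 H:2 O:1
  CH2Br → C:1 H:2 Br:1
Element totals:
  C: 5
  H: 9
  Br: 1
  O: 2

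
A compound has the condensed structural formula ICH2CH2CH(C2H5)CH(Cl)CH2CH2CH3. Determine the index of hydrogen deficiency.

0

Atom tally by fragment:
  ICH2 → C:1 H:2 I:1
  CH2 → C:1 H:2
  CH(C2H5) → C:3 H:6
  CH(Cl) → C:1 H:1 Cl:1
  CH2 → C:1 H:2
  CH2 → C:1 H:2
  CH3 → C:1 H:3
Element totals:
  C: 9
  H: 18
  Cl: 1
  I: 1
Molecular formula: C9H18ClI.
DoU = (2C + 2 + N − H − X) / 2 = (2·9 + 2 + 0 − 18 − 2) / 2 = 0.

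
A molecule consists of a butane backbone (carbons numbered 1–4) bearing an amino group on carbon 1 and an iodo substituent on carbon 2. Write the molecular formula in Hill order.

Atom tally by fragment:
  H2NCH2 → C:1 H:4 N:1
  CH(I) → C:1 H:1 I:1
  CH2 → C:1 H:2
  CH3 → C:1 H:3
Element totals:
  C: 4
  H: 10
  I: 1
  N: 1

C4H10IN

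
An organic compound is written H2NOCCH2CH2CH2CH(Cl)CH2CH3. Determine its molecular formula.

C7H14ClNO

Element totals:
  C: 7
  H: 14
  Cl: 1
  N: 1
  O: 1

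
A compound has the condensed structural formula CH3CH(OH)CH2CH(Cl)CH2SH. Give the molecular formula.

C5H11ClOS

Atom tally by fragment:
  CH3 → C:1 H:3
  CH(OH) → C:1 H:2 O:1
  CH2 → C:1 H:2
  CH(Cl) → C:1 H:1 Cl:1
  CH2SH → C:1 H:3 S:1
Element totals:
  C: 5
  H: 11
  Cl: 1
  O: 1
  S: 1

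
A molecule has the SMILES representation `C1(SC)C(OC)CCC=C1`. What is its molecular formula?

Atom tally by fragment:
  cyclohexene ring core → C:6 H:10
  (− 2 ring H displaced by substituents)
  + SCH3 → C:1 H:3 S:1
  + OCH3 → C:1 H:3 O:1
Element totals:
  C: 8
  H: 14
  O: 1
  S: 1

C8H14OS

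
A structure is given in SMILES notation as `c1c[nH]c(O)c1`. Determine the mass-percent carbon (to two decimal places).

Atom tally by fragment:
  pyrrole ring core → C:4 H:5 N:1
  (− 1 ring H displaced by substituents)
  + OH → O:1 H:1
Element totals:
  C: 4
  H: 5
  N: 1
  O: 1
Molecular formula: C4H5NO.
Molar mass = 83.090 g/mol.
Mass from C: 4 × 12.011 = 48.044 g/mol.
%C = 48.044 / 83.090 × 100 = 57.82%.

57.82%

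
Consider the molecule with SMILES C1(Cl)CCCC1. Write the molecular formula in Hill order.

C5H9Cl

Atom tally by fragment:
  cyclopentane ring core → C:5 H:10
  (− 1 ring H displaced by substituents)
  + Cl → Cl:1
Element totals:
  C: 5
  H: 9
  Cl: 1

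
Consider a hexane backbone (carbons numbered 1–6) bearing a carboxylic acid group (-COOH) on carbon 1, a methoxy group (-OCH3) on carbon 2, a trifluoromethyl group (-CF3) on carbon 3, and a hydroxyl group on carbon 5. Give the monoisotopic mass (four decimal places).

Atom tally by fragment:
  HOOCCH2 → C:2 H:3 O:2
  CH(OCH3) → C:2 H:4 O:1
  CH(CF3) → C:2 H:1 F:3
  CH2 → C:1 H:2
  CH(OH) → C:1 H:2 O:1
  CH3 → C:1 H:3
Element totals:
  C: 9
  H: 15
  F: 3
  O: 4
Molecular formula: C9H15F3O4.
  M = 9(12.0) + 15(1.007825) + 3(18.998403) + 4(15.994915)
    = 108.000000 + 15.117375 + 56.995209 + 63.979660 = 244.092244

244.0922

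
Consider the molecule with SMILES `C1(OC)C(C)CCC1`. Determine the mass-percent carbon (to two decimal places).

Atom tally by fragment:
  cyclopentane ring core → C:5 H:10
  (− 2 ring H displaced by substituents)
  + OCH3 → C:1 H:3 O:1
  + CH3 → C:1 H:3
Element totals:
  C: 7
  H: 14
  O: 1
Molecular formula: C7H14O.
Molar mass = 114.188 g/mol.
Mass from C: 7 × 12.011 = 84.077 g/mol.
%C = 84.077 / 114.188 × 100 = 73.63%.

73.63%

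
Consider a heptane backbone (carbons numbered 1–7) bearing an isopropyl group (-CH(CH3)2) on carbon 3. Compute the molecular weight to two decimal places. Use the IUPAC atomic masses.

Atom tally by fragment:
  CH3 → C:1 H:3
  CH2 → C:1 H:2
  CH(CH(CH3)2) → C:4 H:8
  CH2 → C:1 H:2
  CH2 → C:1 H:2
  CH2 → C:1 H:2
  CH3 → C:1 H:3
Element totals:
  C: 10
  H: 22
Molecular formula: C10H22.
  M = 10(12.011) + 22(1.008)
    = 120.110 + 22.176 = 142.286

142.29 g/mol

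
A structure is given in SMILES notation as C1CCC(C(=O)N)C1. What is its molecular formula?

Atom tally by fragment:
  cyclopentane ring core → C:5 H:10
  (− 1 ring H displaced by substituents)
  + CONH2 → C:1 H:2 O:1 N:1
Element totals:
  C: 6
  H: 11
  N: 1
  O: 1

C6H11NO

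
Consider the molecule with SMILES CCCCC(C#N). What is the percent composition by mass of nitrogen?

14.42%

Atom tally by fragment:
  CH3 → C:1 H:3
  CH2 → C:1 H:2
  CH2 → C:1 H:2
  CH2 → C:1 H:2
  CH2CN → C:2 H:2 N:1
Element totals:
  C: 6
  H: 11
  N: 1
Molecular formula: C6H11N.
Molar mass = 97.161 g/mol.
Mass from N: 1 × 14.007 = 14.007 g/mol.
%N = 14.007 / 97.161 × 100 = 14.42%.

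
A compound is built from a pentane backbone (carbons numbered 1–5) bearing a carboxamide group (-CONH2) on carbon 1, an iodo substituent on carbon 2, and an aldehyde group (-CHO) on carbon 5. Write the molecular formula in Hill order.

Atom tally by fragment:
  H2NOCCH2 → C:2 H:4 O:1 N:1
  CH(I) → C:1 H:1 I:1
  CH2 → C:1 H:2
  CH2 → C:1 H:2
  CH2CHO → C:2 H:3 O:1
Element totals:
  C: 7
  H: 12
  I: 1
  N: 1
  O: 2

C7H12INO2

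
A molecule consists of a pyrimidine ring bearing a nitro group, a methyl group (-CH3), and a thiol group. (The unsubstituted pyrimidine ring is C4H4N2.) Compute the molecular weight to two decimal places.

171.17 g/mol

Atom tally by fragment:
  pyrimidine ring core → C:4 H:4 N:2
  (− 3 ring H displaced by substituents)
  + NO2 → N:1 O:2
  + CH3 → C:1 H:3
  + SH → S:1 H:1
Element totals:
  C: 5
  H: 5
  N: 3
  O: 2
  S: 1
Molecular formula: C5H5N3O2S.
  M = 5(12.011) + 5(1.008) + 3(14.007) + 2(15.999) + 32.06
    = 60.055 + 5.040 + 42.021 + 31.998 + 32.060 = 171.174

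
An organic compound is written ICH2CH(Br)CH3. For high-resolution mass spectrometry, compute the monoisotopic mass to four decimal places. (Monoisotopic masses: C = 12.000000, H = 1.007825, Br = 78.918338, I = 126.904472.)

247.8698

Element totals:
  C: 3
  H: 6
  Br: 1
  I: 1
Molecular formula: C3H6BrI.
  M = 3(12.0) + 6(1.007825) + 78.918338 + 126.904472
    = 36.000000 + 6.046950 + 78.918338 + 126.904472 = 247.869760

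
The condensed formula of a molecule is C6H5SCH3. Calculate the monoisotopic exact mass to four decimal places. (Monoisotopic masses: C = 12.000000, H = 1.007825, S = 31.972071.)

Atom tally by fragment:
  benzene ring core → C:6 H:6
  (− 1 ring H displaced by substituents)
  + SCH3 → C:1 H:3 S:1
Element totals:
  C: 7
  H: 8
  S: 1
Molecular formula: C7H8S.
  M = 7(12.0) + 8(1.007825) + 31.972071
    = 84.000000 + 8.062600 + 31.972071 = 124.034671

124.0347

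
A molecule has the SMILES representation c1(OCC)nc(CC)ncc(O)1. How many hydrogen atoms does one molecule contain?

Atom tally by fragment:
  pyrimidine ring core → C:4 H:4 N:2
  (− 3 ring H displaced by substituents)
  + OC2H5 → C:2 H:5 O:1
  + C2H5 → C:2 H:5
  + OH → O:1 H:1
Element totals:
  C: 8
  H: 12
  N: 2
  O: 2

12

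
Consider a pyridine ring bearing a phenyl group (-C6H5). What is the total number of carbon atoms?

11

Atom tally by fragment:
  pyridine ring core → C:5 H:5 N:1
  (− 1 ring H displaced by substituents)
  + C6H5 → C:6 H:5
Element totals:
  C: 11
  H: 9
  N: 1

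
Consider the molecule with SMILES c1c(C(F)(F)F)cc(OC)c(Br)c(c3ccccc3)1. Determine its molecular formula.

C14H10BrF3O

Atom tally by fragment:
  benzene ring core → C:6 H:6
  (− 4 ring H displaced by substituents)
  + CF3 → C:1 F:3
  + OCH3 → C:1 H:3 O:1
  + Br → Br:1
  + C6H5 → C:6 H:5
Element totals:
  C: 14
  H: 10
  Br: 1
  F: 3
  O: 1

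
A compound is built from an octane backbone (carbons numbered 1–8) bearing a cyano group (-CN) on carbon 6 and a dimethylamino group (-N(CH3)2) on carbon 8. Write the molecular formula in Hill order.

Atom tally by fragment:
  CH3 → C:1 H:3
  CH2 → C:1 H:2
  CH2 → C:1 H:2
  CH2 → C:1 H:2
  CH2 → C:1 H:2
  CH(CN) → C:2 H:1 N:1
  CH2 → C:1 H:2
  CH2N(CH3)2 → C:3 H:8 N:1
Element totals:
  C: 11
  H: 22
  N: 2

C11H22N2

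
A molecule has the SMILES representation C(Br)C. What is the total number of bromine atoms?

1

Atom tally by fragment:
  BrCH2 → C:1 H:2 Br:1
  CH3 → C:1 H:3
Element totals:
  C: 2
  H: 5
  Br: 1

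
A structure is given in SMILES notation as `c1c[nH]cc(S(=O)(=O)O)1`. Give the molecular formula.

C4H5NO3S

Atom tally by fragment:
  pyrrole ring core → C:4 H:5 N:1
  (− 1 ring H displaced by substituents)
  + SO3H → S:1 O:3 H:1
Element totals:
  C: 4
  H: 5
  N: 1
  O: 3
  S: 1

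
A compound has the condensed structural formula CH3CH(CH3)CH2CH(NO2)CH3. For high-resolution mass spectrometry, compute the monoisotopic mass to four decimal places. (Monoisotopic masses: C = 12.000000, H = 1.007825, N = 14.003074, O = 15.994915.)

Atom tally by fragment:
  CH3 → C:1 H:3
  CH(CH3) → C:2 H:4
  CH2 → C:1 H:2
  CH(NO2) → C:1 H:1 N:1 O:2
  CH3 → C:1 H:3
Element totals:
  C: 6
  H: 13
  N: 1
  O: 2
Molecular formula: C6H13NO2.
  M = 6(12.0) + 13(1.007825) + 14.003074 + 2(15.994915)
    = 72.000000 + 13.101725 + 14.003074 + 31.989830 = 131.094629

131.0946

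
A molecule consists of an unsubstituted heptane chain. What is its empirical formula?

C7H16

Atom tally by fragment:
  CH3 → C:1 H:3
  CH2 → C:1 H:2
  CH2 → C:1 H:2
  CH2 → C:1 H:2
  CH2 → C:1 H:2
  CH2 → C:1 H:2
  CH3 → C:1 H:3
Element totals:
  C: 7
  H: 16
Molecular formula: C7H16.
gcd of subscripts (7, 16) = 1, so the empirical formula equals the molecular formula.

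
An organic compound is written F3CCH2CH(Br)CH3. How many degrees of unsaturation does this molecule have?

Atom tally by fragment:
  F3CCH2 → C:2 H:2 F:3
  CH(Br) → C:1 H:1 Br:1
  CH3 → C:1 H:3
Element totals:
  C: 4
  H: 6
  Br: 1
  F: 3
Molecular formula: C4H6BrF3.
DoU = (2C + 2 + N − H − X) / 2 = (2·4 + 2 + 0 − 6 − 4) / 2 = 0.

0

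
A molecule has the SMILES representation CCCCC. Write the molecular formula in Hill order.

Atom tally by fragment:
  CH3 → C:1 H:3
  CH2 → C:1 H:2
  CH2 → C:1 H:2
  CH2 → C:1 H:2
  CH3 → C:1 H:3
Element totals:
  C: 5
  H: 12

C5H12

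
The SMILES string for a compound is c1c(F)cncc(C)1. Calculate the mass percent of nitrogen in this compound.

12.61%

Atom tally by fragment:
  pyridine ring core → C:5 H:5 N:1
  (− 2 ring H displaced by substituents)
  + F → F:1
  + CH3 → C:1 H:3
Element totals:
  C: 6
  H: 6
  F: 1
  N: 1
Molecular formula: C6H6FN.
Molar mass = 111.119 g/mol.
Mass from N: 1 × 14.007 = 14.007 g/mol.
%N = 14.007 / 111.119 × 100 = 12.61%.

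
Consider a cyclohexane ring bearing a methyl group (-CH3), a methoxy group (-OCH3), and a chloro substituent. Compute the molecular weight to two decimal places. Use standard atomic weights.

162.66 g/mol

Atom tally by fragment:
  cyclohexane ring core → C:6 H:12
  (− 3 ring H displaced by substituents)
  + CH3 → C:1 H:3
  + OCH3 → C:1 H:3 O:1
  + Cl → Cl:1
Element totals:
  C: 8
  H: 15
  Cl: 1
  O: 1
Molecular formula: C8H15ClO.
  M = 8(12.011) + 15(1.008) + 35.45 + 15.999
    = 96.088 + 15.120 + 35.450 + 15.999 = 162.657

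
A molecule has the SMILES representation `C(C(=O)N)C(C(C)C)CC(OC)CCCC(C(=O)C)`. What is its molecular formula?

Atom tally by fragment:
  H2NOCCH2 → C:2 H:4 O:1 N:1
  CH(CH(CH3)2) → C:4 H:8
  CH2 → C:1 H:2
  CH(OCH3) → C:2 H:4 O:1
  CH2 → C:1 H:2
  CH2 → C:1 H:2
  CH2 → C:1 H:2
  CH2COCH3 → C:3 H:5 O:1
Element totals:
  C: 15
  H: 29
  N: 1
  O: 3

C15H29NO3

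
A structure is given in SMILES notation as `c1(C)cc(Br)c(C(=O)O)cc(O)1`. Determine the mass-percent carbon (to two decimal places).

Atom tally by fragment:
  benzene ring core → C:6 H:6
  (− 4 ring H displaced by substituents)
  + CH3 → C:1 H:3
  + Br → Br:1
  + COOH → C:1 H:1 O:2
  + OH → O:1 H:1
Element totals:
  C: 8
  H: 7
  Br: 1
  O: 3
Molecular formula: C8H7BrO3.
Molar mass = 231.045 g/mol.
Mass from C: 8 × 12.011 = 96.088 g/mol.
%C = 96.088 / 231.045 × 100 = 41.59%.

41.59%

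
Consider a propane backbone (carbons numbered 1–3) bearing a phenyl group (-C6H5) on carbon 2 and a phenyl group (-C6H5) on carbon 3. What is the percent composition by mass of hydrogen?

8.22%

Atom tally by fragment:
  CH3 → C:1 H:3
  CH(C6H5) → C:7 H:6
  CH2C6H5 → C:7 H:7
Element totals:
  C: 15
  H: 16
Molecular formula: C15H16.
Molar mass = 196.293 g/mol.
Mass from H: 16 × 1.008 = 16.128 g/mol.
%H = 16.128 / 196.293 × 100 = 8.22%.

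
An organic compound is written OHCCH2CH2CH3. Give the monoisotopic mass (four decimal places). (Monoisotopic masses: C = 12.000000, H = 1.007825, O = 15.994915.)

Atom tally by fragment:
  OHCCH2 → C:2 H:3 O:1
  CH2 → C:1 H:2
  CH3 → C:1 H:3
Element totals:
  C: 4
  H: 8
  O: 1
Molecular formula: C4H8O.
  M = 4(12.0) + 8(1.007825) + 15.994915
    = 48.000000 + 8.062600 + 15.994915 = 72.057515

72.0575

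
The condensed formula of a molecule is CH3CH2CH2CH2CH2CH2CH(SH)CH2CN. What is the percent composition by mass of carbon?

63.10%

Atom tally by fragment:
  CH3 → C:1 H:3
  CH2 → C:1 H:2
  CH2 → C:1 H:2
  CH2 → C:1 H:2
  CH2 → C:1 H:2
  CH2 → C:1 H:2
  CH(SH) → C:1 H:2 S:1
  CH2CN → C:2 H:2 N:1
Element totals:
  C: 9
  H: 17
  N: 1
  S: 1
Molecular formula: C9H17NS.
Molar mass = 171.302 g/mol.
Mass from C: 9 × 12.011 = 108.099 g/mol.
%C = 108.099 / 171.302 × 100 = 63.10%.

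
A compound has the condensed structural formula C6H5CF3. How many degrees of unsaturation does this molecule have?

4

Element totals:
  C: 7
  H: 5
  F: 3
Molecular formula: C7H5F3.
DoU = (2C + 2 + N − H − X) / 2 = (2·7 + 2 + 0 − 5 − 3) / 2 = 4.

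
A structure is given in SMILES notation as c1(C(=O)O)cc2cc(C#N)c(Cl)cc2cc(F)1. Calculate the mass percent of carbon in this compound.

57.74%

Atom tally by fragment:
  naphthalene ring system core → C:10 H:8
  (− 4 ring H displaced by substituents)
  + COOH → C:1 H:1 O:2
  + CN → C:1 N:1
  + Cl → Cl:1
  + F → F:1
Element totals:
  C: 12
  H: 5
  Cl: 1
  F: 1
  N: 1
  O: 2
Molecular formula: C12H5ClFNO2.
Molar mass = 249.625 g/mol.
Mass from C: 12 × 12.011 = 144.132 g/mol.
%C = 144.132 / 249.625 × 100 = 57.74%.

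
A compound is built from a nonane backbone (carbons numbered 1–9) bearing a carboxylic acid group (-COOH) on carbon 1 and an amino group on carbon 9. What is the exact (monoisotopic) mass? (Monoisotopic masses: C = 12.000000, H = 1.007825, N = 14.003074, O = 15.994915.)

187.1572

Atom tally by fragment:
  HOOCCH2 → C:2 H:3 O:2
  CH2 → C:1 H:2
  CH2 → C:1 H:2
  CH2 → C:1 H:2
  CH2 → C:1 H:2
  CH2 → C:1 H:2
  CH2 → C:1 H:2
  CH2 → C:1 H:2
  CH2NH2 → C:1 H:4 N:1
Element totals:
  C: 10
  H: 21
  N: 1
  O: 2
Molecular formula: C10H21NO2.
  M = 10(12.0) + 21(1.007825) + 14.003074 + 2(15.994915)
    = 120.000000 + 21.164325 + 14.003074 + 31.989830 = 187.157229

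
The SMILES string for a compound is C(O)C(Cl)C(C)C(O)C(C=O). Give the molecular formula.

C7H13ClO3

Atom tally by fragment:
  HOCH2 → C:1 H:3 O:1
  CH(Cl) → C:1 H:1 Cl:1
  CH(CH3) → C:2 H:4
  CH(OH) → C:1 H:2 O:1
  CH2CHO → C:2 H:3 O:1
Element totals:
  C: 7
  H: 13
  Cl: 1
  O: 3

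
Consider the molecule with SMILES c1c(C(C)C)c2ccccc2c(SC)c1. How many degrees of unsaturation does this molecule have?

7

Atom tally by fragment:
  naphthalene ring system core → C:10 H:8
  (− 2 ring H displaced by substituents)
  + CH(CH3)2 → C:3 H:7
  + SCH3 → C:1 H:3 S:1
Element totals:
  C: 14
  H: 16
  S: 1
Molecular formula: C14H16S.
DoU = (2C + 2 + N − H − X) / 2 = (2·14 + 2 + 0 − 16 − 0) / 2 = 7.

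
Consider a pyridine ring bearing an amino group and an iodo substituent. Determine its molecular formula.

C5H5IN2

Atom tally by fragment:
  pyridine ring core → C:5 H:5 N:1
  (− 2 ring H displaced by substituents)
  + NH2 → N:1 H:2
  + I → I:1
Element totals:
  C: 5
  H: 5
  I: 1
  N: 2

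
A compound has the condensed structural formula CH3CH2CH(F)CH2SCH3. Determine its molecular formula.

Atom tally by fragment:
  CH3 → C:1 H:3
  CH2 → C:1 H:2
  CH(F) → C:1 H:1 F:1
  CH2SCH3 → C:2 H:5 S:1
Element totals:
  C: 5
  H: 11
  F: 1
  S: 1

C5H11FS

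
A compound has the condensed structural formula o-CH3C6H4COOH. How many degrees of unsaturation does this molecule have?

Atom tally by fragment:
  benzene ring core → C:6 H:6
  (− 2 ring H displaced by substituents)
  + CH3 → C:1 H:3
  + COOH → C:1 H:1 O:2
Element totals:
  C: 8
  H: 8
  O: 2
Molecular formula: C8H8O2.
DoU = (2C + 2 + N − H − X) / 2 = (2·8 + 2 + 0 − 8 − 0) / 2 = 5.

5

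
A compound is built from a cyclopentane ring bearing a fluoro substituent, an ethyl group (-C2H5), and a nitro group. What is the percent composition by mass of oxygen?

Atom tally by fragment:
  cyclopentane ring core → C:5 H:10
  (− 3 ring H displaced by substituents)
  + F → F:1
  + C2H5 → C:2 H:5
  + NO2 → N:1 O:2
Element totals:
  C: 7
  H: 12
  F: 1
  N: 1
  O: 2
Molecular formula: C7H12FNO2.
Molar mass = 161.176 g/mol.
Mass from O: 2 × 15.999 = 31.998 g/mol.
%O = 31.998 / 161.176 × 100 = 19.85%.

19.85%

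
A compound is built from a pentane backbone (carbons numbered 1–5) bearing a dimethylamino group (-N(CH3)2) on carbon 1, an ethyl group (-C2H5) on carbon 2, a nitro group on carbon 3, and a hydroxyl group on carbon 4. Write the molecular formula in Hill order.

Atom tally by fragment:
  (CH3)2NCH2 → C:3 H:8 N:1
  CH(C2H5) → C:3 H:6
  CH(NO2) → C:1 H:1 N:1 O:2
  CH(OH) → C:1 H:2 O:1
  CH3 → C:1 H:3
Element totals:
  C: 9
  H: 20
  N: 2
  O: 3

C9H20N2O3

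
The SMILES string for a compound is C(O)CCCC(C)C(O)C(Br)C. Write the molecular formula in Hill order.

C9H19BrO2

Atom tally by fragment:
  HOCH2 → C:1 H:3 O:1
  CH2 → C:1 H:2
  CH2 → C:1 H:2
  CH2 → C:1 H:2
  CH(CH3) → C:2 H:4
  CH(OH) → C:1 H:2 O:1
  CH(Br) → C:1 H:1 Br:1
  CH3 → C:1 H:3
Element totals:
  C: 9
  H: 19
  Br: 1
  O: 2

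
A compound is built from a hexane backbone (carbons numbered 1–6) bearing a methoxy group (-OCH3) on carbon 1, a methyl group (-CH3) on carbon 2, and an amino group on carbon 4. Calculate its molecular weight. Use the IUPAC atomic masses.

Atom tally by fragment:
  CH3OCH2 → C:2 H:5 O:1
  CH(CH3) → C:2 H:4
  CH2 → C:1 H:2
  CH(NH2) → C:1 H:3 N:1
  CH2 → C:1 H:2
  CH3 → C:1 H:3
Element totals:
  C: 8
  H: 19
  N: 1
  O: 1
Molecular formula: C8H19NO.
  M = 8(12.011) + 19(1.008) + 14.007 + 15.999
    = 96.088 + 19.152 + 14.007 + 15.999 = 145.246

145.25 g/mol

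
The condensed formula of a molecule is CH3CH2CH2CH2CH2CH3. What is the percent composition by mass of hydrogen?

16.38%

Atom tally by fragment:
  CH3 → C:1 H:3
  CH2 → C:1 H:2
  CH2 → C:1 H:2
  CH2 → C:1 H:2
  CH2 → C:1 H:2
  CH3 → C:1 H:3
Element totals:
  C: 6
  H: 14
Molecular formula: C6H14.
Molar mass = 86.178 g/mol.
Mass from H: 14 × 1.008 = 14.112 g/mol.
%H = 14.112 / 86.178 × 100 = 16.38%.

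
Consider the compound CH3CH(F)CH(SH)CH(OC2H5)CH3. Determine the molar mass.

Atom tally by fragment:
  CH3 → C:1 H:3
  CH(F) → C:1 H:1 F:1
  CH(SH) → C:1 H:2 S:1
  CH(OC2H5) → C:3 H:6 O:1
  CH3 → C:1 H:3
Element totals:
  C: 7
  H: 15
  F: 1
  O: 1
  S: 1
Molecular formula: C7H15FOS.
  M = 7(12.011) + 15(1.008) + 18.998 + 15.999 + 32.06
    = 84.077 + 15.120 + 18.998 + 15.999 + 32.060 = 166.254

166.25 g/mol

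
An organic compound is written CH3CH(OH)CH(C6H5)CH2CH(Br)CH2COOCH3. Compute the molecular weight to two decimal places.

Atom tally by fragment:
  CH3 → C:1 H:3
  CH(OH) → C:1 H:2 O:1
  CH(C6H5) → C:7 H:6
  CH2 → C:1 H:2
  CH(Br) → C:1 H:1 Br:1
  CH2COOCH3 → C:3 H:5 O:2
Element totals:
  C: 14
  H: 19
  Br: 1
  O: 3
Molecular formula: C14H19BrO3.
  M = 14(12.011) + 19(1.008) + 79.904 + 3(15.999)
    = 168.154 + 19.152 + 79.904 + 47.997 = 315.207

315.21 g/mol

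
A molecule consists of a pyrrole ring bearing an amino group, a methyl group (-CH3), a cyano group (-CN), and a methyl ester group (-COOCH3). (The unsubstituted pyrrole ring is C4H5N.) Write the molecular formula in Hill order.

Atom tally by fragment:
  pyrrole ring core → C:4 H:5 N:1
  (− 4 ring H displaced by substituents)
  + NH2 → N:1 H:2
  + CH3 → C:1 H:3
  + CN → C:1 N:1
  + COOCH3 → C:2 H:3 O:2
Element totals:
  C: 8
  H: 9
  N: 3
  O: 2

C8H9N3O2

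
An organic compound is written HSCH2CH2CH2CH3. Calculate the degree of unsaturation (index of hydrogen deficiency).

Atom tally by fragment:
  HSCH2 → C:1 H:3 S:1
  CH2 → C:1 H:2
  CH2 → C:1 H:2
  CH3 → C:1 H:3
Element totals:
  C: 4
  H: 10
  S: 1
Molecular formula: C4H10S.
DoU = (2C + 2 + N − H − X) / 2 = (2·4 + 2 + 0 − 10 − 0) / 2 = 0.

0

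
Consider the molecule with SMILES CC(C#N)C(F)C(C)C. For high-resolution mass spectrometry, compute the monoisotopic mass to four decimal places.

129.0954

Atom tally by fragment:
  CH3 → C:1 H:3
  CH(CN) → C:2 H:1 N:1
  CH(F) → C:1 H:1 F:1
  CH(CH3) → C:2 H:4
  CH3 → C:1 H:3
Element totals:
  C: 7
  H: 12
  F: 1
  N: 1
Molecular formula: C7H12FN.
  M = 7(12.0) + 12(1.007825) + 18.998403 + 14.003074
    = 84.000000 + 12.093900 + 18.998403 + 14.003074 = 129.095377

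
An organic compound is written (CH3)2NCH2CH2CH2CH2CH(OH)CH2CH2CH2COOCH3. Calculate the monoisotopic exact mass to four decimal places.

231.1834

Atom tally by fragment:
  (CH3)2NCH2 → C:3 H:8 N:1
  CH2 → C:1 H:2
  CH2 → C:1 H:2
  CH2 → C:1 H:2
  CH(OH) → C:1 H:2 O:1
  CH2 → C:1 H:2
  CH2 → C:1 H:2
  CH2COOCH3 → C:3 H:5 O:2
Element totals:
  C: 12
  H: 25
  N: 1
  O: 3
Molecular formula: C12H25NO3.
  M = 12(12.0) + 25(1.007825) + 14.003074 + 3(15.994915)
    = 144.000000 + 25.195625 + 14.003074 + 47.984745 = 231.183444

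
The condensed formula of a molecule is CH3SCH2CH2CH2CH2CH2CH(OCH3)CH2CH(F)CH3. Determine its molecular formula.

C11H23FOS

Element totals:
  C: 11
  H: 23
  F: 1
  O: 1
  S: 1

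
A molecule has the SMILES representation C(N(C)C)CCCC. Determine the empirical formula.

C7H17N

Atom tally by fragment:
  (CH3)2NCH2 → C:3 H:8 N:1
  CH2 → C:1 H:2
  CH2 → C:1 H:2
  CH2 → C:1 H:2
  CH3 → C:1 H:3
Element totals:
  C: 7
  H: 17
  N: 1
Molecular formula: C7H17N.
gcd of subscripts (7, 17, 1) = 1, so the empirical formula equals the molecular formula.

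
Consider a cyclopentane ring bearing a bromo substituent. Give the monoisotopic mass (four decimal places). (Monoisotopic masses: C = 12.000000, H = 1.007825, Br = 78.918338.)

147.9888

Atom tally by fragment:
  cyclopentane ring core → C:5 H:10
  (− 1 ring H displaced by substituents)
  + Br → Br:1
Element totals:
  C: 5
  H: 9
  Br: 1
Molecular formula: C5H9Br.
  M = 5(12.0) + 9(1.007825) + 78.918338
    = 60.000000 + 9.070425 + 78.918338 = 147.988763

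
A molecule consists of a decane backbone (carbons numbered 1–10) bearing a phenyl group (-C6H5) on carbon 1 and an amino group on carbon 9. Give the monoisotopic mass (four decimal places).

Atom tally by fragment:
  C6H5CH2 → C:7 H:7
  CH2 → C:1 H:2
  CH2 → C:1 H:2
  CH2 → C:1 H:2
  CH2 → C:1 H:2
  CH2 → C:1 H:2
  CH2 → C:1 H:2
  CH2 → C:1 H:2
  CH(NH2) → C:1 H:3 N:1
  CH3 → C:1 H:3
Element totals:
  C: 16
  H: 27
  N: 1
Molecular formula: C16H27N.
  M = 16(12.0) + 27(1.007825) + 14.003074
    = 192.000000 + 27.211275 + 14.003074 = 233.214349

233.2143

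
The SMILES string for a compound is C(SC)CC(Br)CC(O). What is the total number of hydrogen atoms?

Atom tally by fragment:
  CH3SCH2 → C:2 H:5 S:1
  CH2 → C:1 H:2
  CH(Br) → C:1 H:1 Br:1
  CH2 → C:1 H:2
  CH2OH → C:1 H:3 O:1
Element totals:
  C: 6
  H: 13
  Br: 1
  O: 1
  S: 1

13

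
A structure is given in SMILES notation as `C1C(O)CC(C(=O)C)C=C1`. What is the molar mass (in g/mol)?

140.18 g/mol

Atom tally by fragment:
  cyclohexene ring core → C:6 H:10
  (− 2 ring H displaced by substituents)
  + OH → O:1 H:1
  + COCH3 → C:2 H:3 O:1
Element totals:
  C: 8
  H: 12
  O: 2
Molecular formula: C8H12O2.
  M = 8(12.011) + 12(1.008) + 2(15.999)
    = 96.088 + 12.096 + 31.998 = 140.182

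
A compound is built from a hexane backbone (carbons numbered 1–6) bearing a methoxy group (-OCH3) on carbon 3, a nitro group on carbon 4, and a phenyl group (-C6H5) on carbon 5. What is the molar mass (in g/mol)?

Atom tally by fragment:
  CH3 → C:1 H:3
  CH2 → C:1 H:2
  CH(OCH3) → C:2 H:4 O:1
  CH(NO2) → C:1 H:1 N:1 O:2
  CH(C6H5) → C:7 H:6
  CH3 → C:1 H:3
Element totals:
  C: 13
  H: 19
  N: 1
  O: 3
Molecular formula: C13H19NO3.
  M = 13(12.011) + 19(1.008) + 14.007 + 3(15.999)
    = 156.143 + 19.152 + 14.007 + 47.997 = 237.299

237.30 g/mol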